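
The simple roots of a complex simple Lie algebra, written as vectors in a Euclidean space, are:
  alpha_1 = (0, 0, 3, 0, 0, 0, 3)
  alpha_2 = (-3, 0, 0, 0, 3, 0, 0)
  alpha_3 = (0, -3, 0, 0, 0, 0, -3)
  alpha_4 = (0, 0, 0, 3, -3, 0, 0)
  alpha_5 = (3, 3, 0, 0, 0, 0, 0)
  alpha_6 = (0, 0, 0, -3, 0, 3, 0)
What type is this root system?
A6

Compute the Cartan integers a_ij = 2(alpha_i, alpha_j)/(alpha_j, alpha_j); the resulting 6x6 Cartan matrix is
[[2, 0, -1, 0, 0, 0], [0, 2, 0, -1, -1, 0], [-1, 0, 2, 0, -1, 0], [0, -1, 0, 2, 0, -1], [0, -1, -1, 0, 2, 0], [0, 0, 0, -1, 0, 2]].
All simple roots have the same length, so the diagram is simply laced. The associated Dynkin diagram is a chain of 6 nodes with single edges (A_6), so the type is A_6 (the algebra sl(7)).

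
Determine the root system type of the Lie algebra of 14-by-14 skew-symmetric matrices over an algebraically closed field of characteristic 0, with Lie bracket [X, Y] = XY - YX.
This is so(14) with 14 even, which has dimension 14(14-1)/2 = 91 and rank 14/2 = 7. In the classification of classical Lie algebras, the orthogonal algebra so(2n) in an even number of variables has type D_n; here n = 7, so the Dynkin diagram is a chain of 5 nodes with a fork of two nodes at one end (D_7). Hence the type is D_7.

D_7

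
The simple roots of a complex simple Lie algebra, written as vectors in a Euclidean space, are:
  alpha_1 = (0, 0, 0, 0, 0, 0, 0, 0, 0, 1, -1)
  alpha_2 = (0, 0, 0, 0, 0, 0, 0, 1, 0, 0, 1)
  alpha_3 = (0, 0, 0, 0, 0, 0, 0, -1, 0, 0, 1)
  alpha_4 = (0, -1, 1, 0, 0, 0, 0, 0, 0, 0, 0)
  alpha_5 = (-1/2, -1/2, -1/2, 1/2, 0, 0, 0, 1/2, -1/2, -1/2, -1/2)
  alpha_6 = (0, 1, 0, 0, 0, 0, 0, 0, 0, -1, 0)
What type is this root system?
Compute the Cartan integers a_ij = 2(alpha_i, alpha_j)/(alpha_j, alpha_j); the resulting 6x6 Cartan matrix is
[[2, -1, -1, 0, 0, -1], [-1, 2, 0, 0, 0, 0], [-1, 0, 2, 0, -1, 0], [0, 0, 0, 2, 0, -1], [0, 0, -1, 0, 2, 0], [-1, 0, 0, -1, 0, 2]].
All simple roots have the same length, so the diagram is simply laced. The associated Dynkin diagram is a chain of 5 nodes with one extra node attached to the third node from one end (E_6), so the type is E_6.

E_6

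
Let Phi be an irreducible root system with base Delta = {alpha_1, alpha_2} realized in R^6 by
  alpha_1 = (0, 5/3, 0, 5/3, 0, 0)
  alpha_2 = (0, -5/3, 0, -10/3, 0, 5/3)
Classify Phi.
type G_2

Compute the Cartan integers a_ij = 2(alpha_i, alpha_j)/(alpha_j, alpha_j); the resulting 2x2 Cartan matrix is
[[2, -1], [-3, 2]].
The roots have two lengths (squared-length ratio 3:1); the short ones are alpha_{1}. The associated Dynkin diagram is two nodes joined by a triple edge (G_2), so the type is G_2.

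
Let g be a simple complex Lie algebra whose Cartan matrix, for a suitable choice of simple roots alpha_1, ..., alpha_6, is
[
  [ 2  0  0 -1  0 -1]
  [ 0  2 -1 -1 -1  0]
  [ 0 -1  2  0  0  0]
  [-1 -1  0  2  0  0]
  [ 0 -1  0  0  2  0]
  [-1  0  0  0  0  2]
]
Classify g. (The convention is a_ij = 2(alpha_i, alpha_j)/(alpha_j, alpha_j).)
D_6

The matrix has rank 6 with 2's on the diagonal. Reading the off-diagonal entries as Dynkin edges (a single edge where a_ij = a_ji = -1; a double or triple edge where a_ij * a_ji = 2 or 3), the diagram is a chain of 4 nodes with a fork of two nodes at one end (D_6). One simple-root ordering that puts it in standard form is (alpha_6, alpha_1, alpha_4, alpha_2, alpha_3, alpha_5). So the algebra is type D_6, i.e. so(12).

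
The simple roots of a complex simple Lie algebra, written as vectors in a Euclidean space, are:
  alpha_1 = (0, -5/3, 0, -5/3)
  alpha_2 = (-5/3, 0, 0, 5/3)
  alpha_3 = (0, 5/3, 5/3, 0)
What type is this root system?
A3

Compute the Cartan integers a_ij = 2(alpha_i, alpha_j)/(alpha_j, alpha_j); the resulting 3x3 Cartan matrix is
[[2, -1, -1], [-1, 2, 0], [-1, 0, 2]].
All simple roots have the same length, so the diagram is simply laced. The associated Dynkin diagram is a chain of 3 nodes with single edges (A_3), so the type is A_3 (the algebra sl(4)).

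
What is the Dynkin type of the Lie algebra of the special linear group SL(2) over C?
A_1

This is sl(2), which has dimension 2^2 - 1 = 3 and rank 2 - 1 = 1 (a Cartan subalgebra is the diagonal traceless matrices). In the classification of classical Lie algebras, the special linear algebra sl(n+1) has type A_n; here n = 1, so the Dynkin diagram is a chain of 1 nodes with single edges (A_1). Hence the type is A_1.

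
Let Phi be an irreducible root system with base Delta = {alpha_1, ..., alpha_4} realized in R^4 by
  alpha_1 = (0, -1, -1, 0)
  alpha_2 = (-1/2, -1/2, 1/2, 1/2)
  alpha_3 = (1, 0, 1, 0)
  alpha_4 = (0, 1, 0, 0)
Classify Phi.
Compute the Cartan integers a_ij = 2(alpha_i, alpha_j)/(alpha_j, alpha_j); the resulting 4x4 Cartan matrix is
[[2, 0, -1, -2], [0, 2, 0, -1], [-1, 0, 2, 0], [-1, -1, 0, 2]].
The roots have two lengths (squared-length ratio 2:1); the short ones are alpha_{2,4}. The associated Dynkin diagram is a chain of 4 nodes with a double edge between the middle two (F_4), so the type is F_4.

F_4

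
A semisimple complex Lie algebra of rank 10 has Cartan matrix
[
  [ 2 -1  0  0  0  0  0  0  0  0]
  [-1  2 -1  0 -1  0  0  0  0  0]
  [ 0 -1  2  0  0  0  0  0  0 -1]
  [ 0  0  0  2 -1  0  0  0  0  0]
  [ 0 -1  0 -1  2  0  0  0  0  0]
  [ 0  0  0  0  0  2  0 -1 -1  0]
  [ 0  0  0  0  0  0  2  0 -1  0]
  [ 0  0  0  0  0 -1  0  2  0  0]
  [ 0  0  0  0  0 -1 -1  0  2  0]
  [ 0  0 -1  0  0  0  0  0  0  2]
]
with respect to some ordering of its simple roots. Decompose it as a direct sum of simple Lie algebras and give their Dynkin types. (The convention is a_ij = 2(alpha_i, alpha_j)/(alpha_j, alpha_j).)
A_4 + E_6

The diagram associated to this matrix has two connected components: the simple roots {alpha_6, alpha_7, alpha_8, alpha_9} form a chain of 4 nodes with single edges (A_4), and {alpha_1, alpha_2, alpha_3, alpha_4, alpha_5, alpha_10} form a chain of 5 nodes with one extra node attached to the third node from one end (E_6). A semisimple Lie algebra decomposes uniquely as the direct sum of simple ideals, one per connected component of its Dynkin diagram, so g ≅ A_4 ⊕ E_6 (dimension 24 + 78 = 102).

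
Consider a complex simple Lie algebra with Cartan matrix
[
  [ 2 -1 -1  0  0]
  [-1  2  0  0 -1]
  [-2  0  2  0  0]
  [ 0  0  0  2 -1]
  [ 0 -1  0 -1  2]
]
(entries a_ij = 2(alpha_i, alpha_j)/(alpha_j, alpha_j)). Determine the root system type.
C_5

The matrix has rank 5 with 2's on the diagonal. Reading the off-diagonal entries as Dynkin edges (a single edge where a_ij = a_ji = -1; a double or triple edge where a_ij * a_ji = 2 or 3), the diagram is a chain of 5 nodes with a double edge at one end; the terminal node there is the unique long simple root (C_5). One simple-root ordering that puts it in standard form is (alpha_4, alpha_5, alpha_2, alpha_1, alpha_3). So the algebra is type C_5, i.e. sp(10).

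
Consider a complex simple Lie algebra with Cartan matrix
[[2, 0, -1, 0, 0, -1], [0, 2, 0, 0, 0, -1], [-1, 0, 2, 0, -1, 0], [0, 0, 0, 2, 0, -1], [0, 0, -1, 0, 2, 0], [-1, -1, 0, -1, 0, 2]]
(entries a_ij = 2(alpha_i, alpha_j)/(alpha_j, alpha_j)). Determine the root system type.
D_6

The matrix has rank 6 with 2's on the diagonal. Reading the off-diagonal entries as Dynkin edges (a single edge where a_ij = a_ji = -1; a double or triple edge where a_ij * a_ji = 2 or 3), the diagram is a chain of 4 nodes with a fork of two nodes at one end (D_6). One simple-root ordering that puts it in standard form is (alpha_5, alpha_3, alpha_1, alpha_6, alpha_2, alpha_4). So the algebra is type D_6, i.e. so(12).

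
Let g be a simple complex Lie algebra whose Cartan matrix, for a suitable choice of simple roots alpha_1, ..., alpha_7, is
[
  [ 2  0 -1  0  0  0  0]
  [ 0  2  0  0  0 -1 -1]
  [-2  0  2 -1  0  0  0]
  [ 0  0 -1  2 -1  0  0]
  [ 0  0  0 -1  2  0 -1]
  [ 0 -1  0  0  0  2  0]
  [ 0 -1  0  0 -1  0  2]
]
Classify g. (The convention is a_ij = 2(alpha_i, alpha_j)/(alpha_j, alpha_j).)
type B_7

The matrix has rank 7 with 2's on the diagonal. Reading the off-diagonal entries as Dynkin edges (a single edge where a_ij = a_ji = -1; a double or triple edge where a_ij * a_ji = 2 or 3), the diagram is a chain of 7 nodes with a double edge at one end; the terminal node there is the unique short simple root (B_7). One simple-root ordering that puts it in standard form is (alpha_6, alpha_2, alpha_7, alpha_5, alpha_4, alpha_3, alpha_1). So the algebra is type B_7, i.e. so(15).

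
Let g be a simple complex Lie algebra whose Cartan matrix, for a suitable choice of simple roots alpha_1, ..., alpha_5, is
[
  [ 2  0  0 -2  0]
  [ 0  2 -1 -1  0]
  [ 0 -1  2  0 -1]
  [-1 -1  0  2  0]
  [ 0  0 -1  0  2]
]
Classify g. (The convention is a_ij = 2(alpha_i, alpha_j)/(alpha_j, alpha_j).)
C5

The matrix has rank 5 with 2's on the diagonal. Reading the off-diagonal entries as Dynkin edges (a single edge where a_ij = a_ji = -1; a double or triple edge where a_ij * a_ji = 2 or 3), the diagram is a chain of 5 nodes with a double edge at one end; the terminal node there is the unique long simple root (C_5). One simple-root ordering that puts it in standard form is (alpha_5, alpha_3, alpha_2, alpha_4, alpha_1). So the algebra is type C_5, i.e. sp(10).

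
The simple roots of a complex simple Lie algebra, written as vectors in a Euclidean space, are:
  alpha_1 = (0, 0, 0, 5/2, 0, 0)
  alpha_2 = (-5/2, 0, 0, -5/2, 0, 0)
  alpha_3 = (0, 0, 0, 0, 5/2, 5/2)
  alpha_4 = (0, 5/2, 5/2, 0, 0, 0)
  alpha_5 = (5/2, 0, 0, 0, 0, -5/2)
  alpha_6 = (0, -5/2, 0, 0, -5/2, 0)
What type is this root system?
Compute the Cartan integers a_ij = 2(alpha_i, alpha_j)/(alpha_j, alpha_j); the resulting 6x6 Cartan matrix is
[[2, -1, 0, 0, 0, 0], [-2, 2, 0, 0, -1, 0], [0, 0, 2, 0, -1, -1], [0, 0, 0, 2, 0, -1], [0, -1, -1, 0, 2, 0], [0, 0, -1, -1, 0, 2]].
The roots have two lengths (squared-length ratio 2:1); the short ones are alpha_{1}. The associated Dynkin diagram is a chain of 6 nodes with a double edge at one end; the terminal node there is the unique short simple root (B_6), so the type is B_6 (the algebra so(13)).

B6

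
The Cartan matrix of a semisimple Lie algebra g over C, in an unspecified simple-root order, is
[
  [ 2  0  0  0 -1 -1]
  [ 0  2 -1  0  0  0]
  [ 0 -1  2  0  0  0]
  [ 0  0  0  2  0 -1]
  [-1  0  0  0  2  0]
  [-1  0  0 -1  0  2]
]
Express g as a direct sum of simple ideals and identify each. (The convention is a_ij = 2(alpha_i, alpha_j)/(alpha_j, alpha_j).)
The diagram associated to this matrix has two connected components: the simple roots {alpha_2, alpha_3} form a chain of 2 nodes with single edges (A_2), and {alpha_1, alpha_4, alpha_5, alpha_6} form a chain of 4 nodes with single edges (A_4). A semisimple Lie algebra decomposes uniquely as the direct sum of simple ideals, one per connected component of its Dynkin diagram, so g ≅ A_2 ⊕ A_4 (dimension 8 + 24 = 32).

type A_2 ⊕ type A_4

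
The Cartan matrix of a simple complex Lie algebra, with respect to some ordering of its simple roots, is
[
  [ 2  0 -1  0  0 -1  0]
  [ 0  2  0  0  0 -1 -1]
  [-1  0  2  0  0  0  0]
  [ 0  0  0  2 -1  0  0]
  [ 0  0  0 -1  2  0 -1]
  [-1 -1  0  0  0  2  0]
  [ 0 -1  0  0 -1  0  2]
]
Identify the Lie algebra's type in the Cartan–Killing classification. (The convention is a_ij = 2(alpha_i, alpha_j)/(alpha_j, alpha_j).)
type A_7

The matrix has rank 7 with 2's on the diagonal. Reading the off-diagonal entries as Dynkin edges (a single edge where a_ij = a_ji = -1; a double or triple edge where a_ij * a_ji = 2 or 3), the diagram is a chain of 7 nodes with single edges (A_7). One simple-root ordering that puts it in standard form is (alpha_4, alpha_5, alpha_7, alpha_2, alpha_6, alpha_1, alpha_3). So the algebra is type A_7, i.e. sl(8).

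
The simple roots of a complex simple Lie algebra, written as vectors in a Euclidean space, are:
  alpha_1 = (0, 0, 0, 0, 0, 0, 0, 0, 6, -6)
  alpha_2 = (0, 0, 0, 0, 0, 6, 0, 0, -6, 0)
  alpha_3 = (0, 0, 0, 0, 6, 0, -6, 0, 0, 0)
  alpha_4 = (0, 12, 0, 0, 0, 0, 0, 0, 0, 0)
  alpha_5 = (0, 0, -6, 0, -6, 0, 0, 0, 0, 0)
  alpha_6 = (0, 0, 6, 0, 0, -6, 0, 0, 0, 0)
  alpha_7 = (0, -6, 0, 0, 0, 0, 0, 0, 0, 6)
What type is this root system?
Compute the Cartan integers a_ij = 2(alpha_i, alpha_j)/(alpha_j, alpha_j); the resulting 7x7 Cartan matrix is
[[2, -1, 0, 0, 0, 0, -1], [-1, 2, 0, 0, 0, -1, 0], [0, 0, 2, 0, -1, 0, 0], [0, 0, 0, 2, 0, 0, -2], [0, 0, -1, 0, 2, -1, 0], [0, -1, 0, 0, -1, 2, 0], [-1, 0, 0, -1, 0, 0, 2]].
The roots have two lengths (squared-length ratio 2:1); the short ones are alpha_{1,2,3,5,6,7}. The associated Dynkin diagram is a chain of 7 nodes with a double edge at one end; the terminal node there is the unique long simple root (C_7), so the type is C_7 (the algebra sp(14)).

C7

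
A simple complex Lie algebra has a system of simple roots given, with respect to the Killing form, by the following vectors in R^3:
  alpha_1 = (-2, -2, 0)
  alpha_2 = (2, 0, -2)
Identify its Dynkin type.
Compute the Cartan integers a_ij = 2(alpha_i, alpha_j)/(alpha_j, alpha_j); the resulting 2x2 Cartan matrix is
[[2, -1], [-1, 2]].
All simple roots have the same length, so the diagram is simply laced. The associated Dynkin diagram is a chain of 2 nodes with single edges (A_2), so the type is A_2 (the algebra sl(3)).

type A_2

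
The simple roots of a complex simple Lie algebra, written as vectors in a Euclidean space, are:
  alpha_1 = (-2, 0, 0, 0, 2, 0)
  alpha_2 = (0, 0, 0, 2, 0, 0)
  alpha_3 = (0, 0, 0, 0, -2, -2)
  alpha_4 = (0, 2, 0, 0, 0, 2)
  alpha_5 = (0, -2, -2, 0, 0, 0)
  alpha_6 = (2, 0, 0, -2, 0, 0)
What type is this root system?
Compute the Cartan integers a_ij = 2(alpha_i, alpha_j)/(alpha_j, alpha_j); the resulting 6x6 Cartan matrix is
[[2, 0, -1, 0, 0, -1], [0, 2, 0, 0, 0, -1], [-1, 0, 2, -1, 0, 0], [0, 0, -1, 2, -1, 0], [0, 0, 0, -1, 2, 0], [-1, -2, 0, 0, 0, 2]].
The roots have two lengths (squared-length ratio 2:1); the short ones are alpha_{2}. The associated Dynkin diagram is a chain of 6 nodes with a double edge at one end; the terminal node there is the unique short simple root (B_6), so the type is B_6 (the algebra so(13)).

B6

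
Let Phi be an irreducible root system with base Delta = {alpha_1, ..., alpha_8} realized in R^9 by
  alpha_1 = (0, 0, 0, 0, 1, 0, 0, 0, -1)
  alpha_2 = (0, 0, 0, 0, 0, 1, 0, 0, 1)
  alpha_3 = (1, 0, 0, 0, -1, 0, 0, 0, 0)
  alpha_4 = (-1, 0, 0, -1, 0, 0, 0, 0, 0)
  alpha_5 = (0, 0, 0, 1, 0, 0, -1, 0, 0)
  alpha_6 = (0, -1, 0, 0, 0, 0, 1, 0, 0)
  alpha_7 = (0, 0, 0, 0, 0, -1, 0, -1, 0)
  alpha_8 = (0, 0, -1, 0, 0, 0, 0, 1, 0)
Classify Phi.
A8

Compute the Cartan integers a_ij = 2(alpha_i, alpha_j)/(alpha_j, alpha_j); the resulting 8x8 Cartan matrix is
[[2, -1, -1, 0, 0, 0, 0, 0], [-1, 2, 0, 0, 0, 0, -1, 0], [-1, 0, 2, -1, 0, 0, 0, 0], [0, 0, -1, 2, -1, 0, 0, 0], [0, 0, 0, -1, 2, -1, 0, 0], [0, 0, 0, 0, -1, 2, 0, 0], [0, -1, 0, 0, 0, 0, 2, -1], [0, 0, 0, 0, 0, 0, -1, 2]].
All simple roots have the same length, so the diagram is simply laced. The associated Dynkin diagram is a chain of 8 nodes with single edges (A_8), so the type is A_8 (the algebra sl(9)).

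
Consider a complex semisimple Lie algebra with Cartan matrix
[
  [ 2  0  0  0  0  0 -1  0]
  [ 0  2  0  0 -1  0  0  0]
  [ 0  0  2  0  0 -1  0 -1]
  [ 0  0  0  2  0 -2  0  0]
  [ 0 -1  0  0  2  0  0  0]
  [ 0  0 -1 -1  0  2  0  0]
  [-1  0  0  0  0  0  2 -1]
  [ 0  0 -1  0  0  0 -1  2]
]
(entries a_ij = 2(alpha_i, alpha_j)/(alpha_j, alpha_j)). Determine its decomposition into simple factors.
A_2 ⊕ C_6

The diagram associated to this matrix has two connected components: the simple roots {alpha_2, alpha_5} form a chain of 2 nodes with single edges (A_2), and {alpha_1, alpha_3, alpha_4, alpha_6, alpha_7, alpha_8} form a chain of 6 nodes with a double edge at one end; the terminal node there is the unique long simple root (C_6). A semisimple Lie algebra decomposes uniquely as the direct sum of simple ideals, one per connected component of its Dynkin diagram, so g ≅ A_2 ⊕ C_6 (dimension 8 + 78 = 86).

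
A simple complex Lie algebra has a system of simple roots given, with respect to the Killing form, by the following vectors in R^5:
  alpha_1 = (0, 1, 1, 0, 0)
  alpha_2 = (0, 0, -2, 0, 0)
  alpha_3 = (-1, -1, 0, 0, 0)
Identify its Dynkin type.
Compute the Cartan integers a_ij = 2(alpha_i, alpha_j)/(alpha_j, alpha_j); the resulting 3x3 Cartan matrix is
[[2, -1, -1], [-2, 2, 0], [-1, 0, 2]].
The roots have two lengths (squared-length ratio 2:1); the short ones are alpha_{1,3}. The associated Dynkin diagram is a chain of 3 nodes with a double edge at one end; the terminal node there is the unique long simple root (C_3), so the type is C_3 (the algebra sp(6)).

type C_3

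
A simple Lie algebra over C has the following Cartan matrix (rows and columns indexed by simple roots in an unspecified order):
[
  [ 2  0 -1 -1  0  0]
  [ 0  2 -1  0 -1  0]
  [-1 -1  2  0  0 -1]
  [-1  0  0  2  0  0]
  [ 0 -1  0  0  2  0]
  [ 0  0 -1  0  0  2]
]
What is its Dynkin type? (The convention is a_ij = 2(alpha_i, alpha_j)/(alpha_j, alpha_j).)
type E_6

The matrix has rank 6 with 2's on the diagonal. Reading the off-diagonal entries as Dynkin edges (a single edge where a_ij = a_ji = -1; a double or triple edge where a_ij * a_ji = 2 or 3), the diagram is a chain of 5 nodes with one extra node attached to the third node from one end (E_6). One simple-root ordering that puts it in standard form is (alpha_4, alpha_6, alpha_1, alpha_3, alpha_2, alpha_5). So the algebra is type E_6.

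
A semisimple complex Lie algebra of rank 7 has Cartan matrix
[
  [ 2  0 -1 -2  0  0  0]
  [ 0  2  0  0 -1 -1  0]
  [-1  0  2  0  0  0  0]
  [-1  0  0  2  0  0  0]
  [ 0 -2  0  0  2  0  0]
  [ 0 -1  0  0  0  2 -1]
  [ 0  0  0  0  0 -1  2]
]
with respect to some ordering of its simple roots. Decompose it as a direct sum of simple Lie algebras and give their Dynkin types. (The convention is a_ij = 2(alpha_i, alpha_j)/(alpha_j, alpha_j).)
The diagram associated to this matrix has two connected components: the simple roots {alpha_1, alpha_3, alpha_4} form a chain of 3 nodes with a double edge at one end; the terminal node there is the unique short simple root (B_3), and {alpha_2, alpha_5, alpha_6, alpha_7} form a chain of 4 nodes with a double edge at one end; the terminal node there is the unique long simple root (C_4). A semisimple Lie algebra decomposes uniquely as the direct sum of simple ideals, one per connected component of its Dynkin diagram, so g ≅ B_3 ⊕ C_4 (dimension 21 + 36 = 57).

B3 ⊕ C4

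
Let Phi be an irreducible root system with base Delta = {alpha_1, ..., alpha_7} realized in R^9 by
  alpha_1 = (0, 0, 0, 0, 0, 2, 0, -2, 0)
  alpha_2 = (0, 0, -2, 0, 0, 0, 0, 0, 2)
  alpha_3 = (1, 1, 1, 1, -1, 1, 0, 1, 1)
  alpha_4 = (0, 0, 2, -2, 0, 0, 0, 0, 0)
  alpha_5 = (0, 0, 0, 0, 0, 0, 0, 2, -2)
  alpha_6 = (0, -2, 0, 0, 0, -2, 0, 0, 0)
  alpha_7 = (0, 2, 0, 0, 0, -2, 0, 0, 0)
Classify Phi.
E_7

Compute the Cartan integers a_ij = 2(alpha_i, alpha_j)/(alpha_j, alpha_j); the resulting 7x7 Cartan matrix is
[[2, 0, 0, 0, -1, -1, -1], [0, 2, 0, -1, -1, 0, 0], [0, 0, 2, 0, 0, -1, 0], [0, -1, 0, 2, 0, 0, 0], [-1, -1, 0, 0, 2, 0, 0], [-1, 0, -1, 0, 0, 2, 0], [-1, 0, 0, 0, 0, 0, 2]].
All simple roots have the same length, so the diagram is simply laced. The associated Dynkin diagram is a chain of 6 nodes with one extra node attached to the third node from one end (E_7), so the type is E_7.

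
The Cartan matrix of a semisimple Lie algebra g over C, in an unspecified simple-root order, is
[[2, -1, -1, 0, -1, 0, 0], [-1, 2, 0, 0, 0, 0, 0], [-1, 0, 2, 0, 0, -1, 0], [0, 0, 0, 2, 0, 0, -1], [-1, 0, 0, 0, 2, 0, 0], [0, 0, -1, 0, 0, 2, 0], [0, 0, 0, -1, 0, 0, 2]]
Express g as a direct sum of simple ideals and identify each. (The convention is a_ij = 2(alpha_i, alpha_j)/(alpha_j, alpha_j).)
A2 + D5

The diagram associated to this matrix has two connected components: the simple roots {alpha_4, alpha_7} form a chain of 2 nodes with single edges (A_2), and {alpha_1, alpha_2, alpha_3, alpha_5, alpha_6} form a chain of 3 nodes with a fork of two nodes at one end (D_5). A semisimple Lie algebra decomposes uniquely as the direct sum of simple ideals, one per connected component of its Dynkin diagram, so g ≅ A_2 ⊕ D_5 (dimension 8 + 45 = 53).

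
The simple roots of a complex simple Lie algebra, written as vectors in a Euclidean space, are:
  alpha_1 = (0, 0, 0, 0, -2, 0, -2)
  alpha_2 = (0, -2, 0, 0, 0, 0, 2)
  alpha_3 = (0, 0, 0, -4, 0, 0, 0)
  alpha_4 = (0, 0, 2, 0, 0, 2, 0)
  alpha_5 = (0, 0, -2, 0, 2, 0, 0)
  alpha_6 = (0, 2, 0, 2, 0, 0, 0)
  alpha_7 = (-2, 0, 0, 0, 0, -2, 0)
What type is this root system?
C_7 (sp(14))

Compute the Cartan integers a_ij = 2(alpha_i, alpha_j)/(alpha_j, alpha_j); the resulting 7x7 Cartan matrix is
[[2, -1, 0, 0, -1, 0, 0], [-1, 2, 0, 0, 0, -1, 0], [0, 0, 2, 0, 0, -2, 0], [0, 0, 0, 2, -1, 0, -1], [-1, 0, 0, -1, 2, 0, 0], [0, -1, -1, 0, 0, 2, 0], [0, 0, 0, -1, 0, 0, 2]].
The roots have two lengths (squared-length ratio 2:1); the short ones are alpha_{1,2,4,5,6,7}. The associated Dynkin diagram is a chain of 7 nodes with a double edge at one end; the terminal node there is the unique long simple root (C_7), so the type is C_7 (the algebra sp(14)).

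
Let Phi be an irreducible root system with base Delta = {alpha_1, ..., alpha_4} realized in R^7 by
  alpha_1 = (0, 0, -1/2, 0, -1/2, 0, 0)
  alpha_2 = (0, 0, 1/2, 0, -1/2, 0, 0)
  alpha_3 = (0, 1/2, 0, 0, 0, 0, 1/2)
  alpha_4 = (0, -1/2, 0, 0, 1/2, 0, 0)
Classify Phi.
Compute the Cartan integers a_ij = 2(alpha_i, alpha_j)/(alpha_j, alpha_j); the resulting 4x4 Cartan matrix is
[[2, 0, 0, -1], [0, 2, 0, -1], [0, 0, 2, -1], [-1, -1, -1, 2]].
All simple roots have the same length, so the diagram is simply laced. The associated Dynkin diagram is a chain of 2 nodes with a fork of two nodes at one end (D_4), so the type is D_4 (the algebra so(8)).

type D_4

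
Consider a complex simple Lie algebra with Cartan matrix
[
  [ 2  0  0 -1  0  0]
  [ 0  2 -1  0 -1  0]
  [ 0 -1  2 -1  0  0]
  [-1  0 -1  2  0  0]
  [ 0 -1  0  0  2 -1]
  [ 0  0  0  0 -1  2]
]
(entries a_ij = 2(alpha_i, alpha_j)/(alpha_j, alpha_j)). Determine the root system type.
The matrix has rank 6 with 2's on the diagonal. Reading the off-diagonal entries as Dynkin edges (a single edge where a_ij = a_ji = -1; a double or triple edge where a_ij * a_ji = 2 or 3), the diagram is a chain of 6 nodes with single edges (A_6). One simple-root ordering that puts it in standard form is (alpha_1, alpha_4, alpha_3, alpha_2, alpha_5, alpha_6). So the algebra is type A_6, i.e. sl(7).

A_6 (sl(7))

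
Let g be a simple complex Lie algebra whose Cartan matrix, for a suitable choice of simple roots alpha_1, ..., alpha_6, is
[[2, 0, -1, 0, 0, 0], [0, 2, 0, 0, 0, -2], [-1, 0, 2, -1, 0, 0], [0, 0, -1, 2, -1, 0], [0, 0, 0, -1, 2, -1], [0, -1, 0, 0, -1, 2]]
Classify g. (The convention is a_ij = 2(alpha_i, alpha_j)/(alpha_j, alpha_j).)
The matrix has rank 6 with 2's on the diagonal. Reading the off-diagonal entries as Dynkin edges (a single edge where a_ij = a_ji = -1; a double or triple edge where a_ij * a_ji = 2 or 3), the diagram is a chain of 6 nodes with a double edge at one end; the terminal node there is the unique long simple root (C_6). One simple-root ordering that puts it in standard form is (alpha_1, alpha_3, alpha_4, alpha_5, alpha_6, alpha_2). So the algebra is type C_6, i.e. sp(12).

C_6 (sp(12))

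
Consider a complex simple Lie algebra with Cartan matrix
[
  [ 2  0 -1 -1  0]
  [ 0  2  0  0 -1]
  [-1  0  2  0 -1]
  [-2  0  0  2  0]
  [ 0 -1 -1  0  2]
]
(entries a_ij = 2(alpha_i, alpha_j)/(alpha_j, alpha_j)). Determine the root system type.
The matrix has rank 5 with 2's on the diagonal. Reading the off-diagonal entries as Dynkin edges (a single edge where a_ij = a_ji = -1; a double or triple edge where a_ij * a_ji = 2 or 3), the diagram is a chain of 5 nodes with a double edge at one end; the terminal node there is the unique long simple root (C_5). One simple-root ordering that puts it in standard form is (alpha_2, alpha_5, alpha_3, alpha_1, alpha_4). So the algebra is type C_5, i.e. sp(10).

C_5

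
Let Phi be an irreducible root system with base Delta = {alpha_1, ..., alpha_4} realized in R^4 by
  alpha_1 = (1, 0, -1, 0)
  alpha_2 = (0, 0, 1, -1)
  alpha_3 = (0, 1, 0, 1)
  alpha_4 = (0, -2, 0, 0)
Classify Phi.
C_4

Compute the Cartan integers a_ij = 2(alpha_i, alpha_j)/(alpha_j, alpha_j); the resulting 4x4 Cartan matrix is
[[2, -1, 0, 0], [-1, 2, -1, 0], [0, -1, 2, -1], [0, 0, -2, 2]].
The roots have two lengths (squared-length ratio 2:1); the short ones are alpha_{1,2,3}. The associated Dynkin diagram is a chain of 4 nodes with a double edge at one end; the terminal node there is the unique long simple root (C_4), so the type is C_4 (the algebra sp(8)).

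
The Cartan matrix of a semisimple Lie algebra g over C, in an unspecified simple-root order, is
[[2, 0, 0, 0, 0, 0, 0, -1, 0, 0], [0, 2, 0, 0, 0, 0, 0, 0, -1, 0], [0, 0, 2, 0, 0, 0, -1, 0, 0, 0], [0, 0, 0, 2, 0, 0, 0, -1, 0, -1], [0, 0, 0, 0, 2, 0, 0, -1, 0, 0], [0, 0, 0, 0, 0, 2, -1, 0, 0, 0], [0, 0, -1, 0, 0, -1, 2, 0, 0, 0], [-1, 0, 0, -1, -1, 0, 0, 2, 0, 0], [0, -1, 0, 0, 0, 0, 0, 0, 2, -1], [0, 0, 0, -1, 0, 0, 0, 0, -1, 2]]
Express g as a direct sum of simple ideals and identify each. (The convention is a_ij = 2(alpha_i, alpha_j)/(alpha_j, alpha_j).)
The diagram associated to this matrix has two connected components: the simple roots {alpha_3, alpha_6, alpha_7} form a chain of 3 nodes with single edges (A_3), and {alpha_1, alpha_2, alpha_4, alpha_5, alpha_8, alpha_9, alpha_10} form a chain of 5 nodes with a fork of two nodes at one end (D_7). A semisimple Lie algebra decomposes uniquely as the direct sum of simple ideals, one per connected component of its Dynkin diagram, so g ≅ A_3 ⊕ D_7 (dimension 15 + 91 = 106).

A_3 ⊕ D_7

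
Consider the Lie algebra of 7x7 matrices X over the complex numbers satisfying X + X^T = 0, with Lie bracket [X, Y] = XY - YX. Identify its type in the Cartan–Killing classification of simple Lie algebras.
B3

This is so(7) with 7 odd, which has dimension 7(7-1)/2 = 21 and rank (7-1)/2 = 3. In the classification of classical Lie algebras, the orthogonal algebra so(2n+1) in an odd number of variables has type B_n; here n = 3, so the Dynkin diagram is a chain of 3 nodes with a double edge at one end; the terminal node there is the unique short simple root (B_3). Hence the type is B_3.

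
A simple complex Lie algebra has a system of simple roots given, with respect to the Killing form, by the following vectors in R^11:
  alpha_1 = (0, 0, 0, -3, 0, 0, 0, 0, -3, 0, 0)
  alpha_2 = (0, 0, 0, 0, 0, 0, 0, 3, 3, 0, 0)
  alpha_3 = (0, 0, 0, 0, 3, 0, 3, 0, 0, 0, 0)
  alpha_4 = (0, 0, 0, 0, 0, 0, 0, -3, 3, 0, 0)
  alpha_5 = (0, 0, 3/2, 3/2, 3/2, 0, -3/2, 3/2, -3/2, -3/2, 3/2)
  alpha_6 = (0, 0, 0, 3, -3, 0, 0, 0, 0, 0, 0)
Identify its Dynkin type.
Compute the Cartan integers a_ij = 2(alpha_i, alpha_j)/(alpha_j, alpha_j); the resulting 6x6 Cartan matrix is
[[2, -1, 0, -1, 0, -1], [-1, 2, 0, 0, 0, 0], [0, 0, 2, 0, 0, -1], [-1, 0, 0, 2, -1, 0], [0, 0, 0, -1, 2, 0], [-1, 0, -1, 0, 0, 2]].
All simple roots have the same length, so the diagram is simply laced. The associated Dynkin diagram is a chain of 5 nodes with one extra node attached to the third node from one end (E_6), so the type is E_6.

E_6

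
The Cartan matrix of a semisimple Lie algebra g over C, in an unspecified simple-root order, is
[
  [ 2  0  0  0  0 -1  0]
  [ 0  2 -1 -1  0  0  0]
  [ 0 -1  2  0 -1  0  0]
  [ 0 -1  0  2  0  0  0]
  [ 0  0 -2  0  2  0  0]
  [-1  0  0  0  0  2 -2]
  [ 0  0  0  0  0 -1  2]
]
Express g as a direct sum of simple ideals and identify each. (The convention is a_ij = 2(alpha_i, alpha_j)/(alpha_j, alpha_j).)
The diagram associated to this matrix has two connected components: the simple roots {alpha_1, alpha_6, alpha_7} form a chain of 3 nodes with a double edge at one end; the terminal node there is the unique short simple root (B_3), and {alpha_2, alpha_3, alpha_4, alpha_5} form a chain of 4 nodes with a double edge at one end; the terminal node there is the unique long simple root (C_4). A semisimple Lie algebra decomposes uniquely as the direct sum of simple ideals, one per connected component of its Dynkin diagram, so g ≅ B_3 ⊕ C_4 (dimension 21 + 36 = 57).

type B_3 + type C_4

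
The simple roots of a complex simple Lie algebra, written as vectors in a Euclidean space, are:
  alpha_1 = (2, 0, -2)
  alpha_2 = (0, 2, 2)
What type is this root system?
A2

Compute the Cartan integers a_ij = 2(alpha_i, alpha_j)/(alpha_j, alpha_j); the resulting 2x2 Cartan matrix is
[[2, -1], [-1, 2]].
All simple roots have the same length, so the diagram is simply laced. The associated Dynkin diagram is a chain of 2 nodes with single edges (A_2), so the type is A_2 (the algebra sl(3)).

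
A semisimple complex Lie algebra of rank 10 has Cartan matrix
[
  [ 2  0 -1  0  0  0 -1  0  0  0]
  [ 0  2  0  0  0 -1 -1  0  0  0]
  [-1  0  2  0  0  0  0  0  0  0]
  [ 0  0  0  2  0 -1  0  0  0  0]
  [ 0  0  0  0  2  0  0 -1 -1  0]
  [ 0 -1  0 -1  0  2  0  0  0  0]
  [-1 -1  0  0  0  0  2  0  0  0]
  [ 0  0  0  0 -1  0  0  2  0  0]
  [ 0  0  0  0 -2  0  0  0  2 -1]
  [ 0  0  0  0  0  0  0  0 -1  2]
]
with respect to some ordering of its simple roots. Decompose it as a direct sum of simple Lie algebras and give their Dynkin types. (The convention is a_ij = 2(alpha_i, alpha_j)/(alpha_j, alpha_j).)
The diagram associated to this matrix has two connected components: the simple roots {alpha_1, alpha_2, alpha_3, alpha_4, alpha_6, alpha_7} form a chain of 6 nodes with single edges (A_6), and {alpha_5, alpha_8, alpha_9, alpha_10} form a chain of 4 nodes with a double edge between the middle two (F_4). A semisimple Lie algebra decomposes uniquely as the direct sum of simple ideals, one per connected component of its Dynkin diagram, so g ≅ A_6 ⊕ F_4 (dimension 48 + 52 = 100).

type A_6 ⊕ type F_4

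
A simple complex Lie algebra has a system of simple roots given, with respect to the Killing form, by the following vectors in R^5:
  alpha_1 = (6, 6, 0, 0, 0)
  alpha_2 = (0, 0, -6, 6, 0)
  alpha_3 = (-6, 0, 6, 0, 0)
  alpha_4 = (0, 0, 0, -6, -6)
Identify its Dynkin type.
Compute the Cartan integers a_ij = 2(alpha_i, alpha_j)/(alpha_j, alpha_j); the resulting 4x4 Cartan matrix is
[[2, 0, -1, 0], [0, 2, -1, -1], [-1, -1, 2, 0], [0, -1, 0, 2]].
All simple roots have the same length, so the diagram is simply laced. The associated Dynkin diagram is a chain of 4 nodes with single edges (A_4), so the type is A_4 (the algebra sl(5)).

A_4 (sl(5))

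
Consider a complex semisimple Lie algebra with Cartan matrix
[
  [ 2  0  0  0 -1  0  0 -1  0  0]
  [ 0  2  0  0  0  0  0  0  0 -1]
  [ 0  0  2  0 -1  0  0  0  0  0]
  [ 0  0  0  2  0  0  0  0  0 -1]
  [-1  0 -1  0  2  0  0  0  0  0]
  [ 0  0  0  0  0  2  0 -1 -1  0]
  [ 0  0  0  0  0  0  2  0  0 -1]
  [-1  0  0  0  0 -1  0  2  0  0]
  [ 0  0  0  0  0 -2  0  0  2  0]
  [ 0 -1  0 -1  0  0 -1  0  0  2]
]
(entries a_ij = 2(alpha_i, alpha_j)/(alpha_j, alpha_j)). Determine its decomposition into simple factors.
C_6 ⊕ D_4

The diagram associated to this matrix has two connected components: the simple roots {alpha_1, alpha_3, alpha_5, alpha_6, alpha_8, alpha_9} form a chain of 6 nodes with a double edge at one end; the terminal node there is the unique long simple root (C_6), and {alpha_2, alpha_4, alpha_7, alpha_10} form a chain of 2 nodes with a fork of two nodes at one end (D_4). A semisimple Lie algebra decomposes uniquely as the direct sum of simple ideals, one per connected component of its Dynkin diagram, so g ≅ C_6 ⊕ D_4 (dimension 78 + 28 = 106).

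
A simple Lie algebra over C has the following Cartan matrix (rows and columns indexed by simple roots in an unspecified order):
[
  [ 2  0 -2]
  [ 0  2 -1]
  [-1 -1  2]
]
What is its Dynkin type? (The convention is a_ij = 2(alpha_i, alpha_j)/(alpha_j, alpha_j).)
The matrix has rank 3 with 2's on the diagonal. Reading the off-diagonal entries as Dynkin edges (a single edge where a_ij = a_ji = -1; a double or triple edge where a_ij * a_ji = 2 or 3), the diagram is a chain of 3 nodes with a double edge at one end; the terminal node there is the unique long simple root (C_3). One simple-root ordering that puts it in standard form is (alpha_2, alpha_3, alpha_1). So the algebra is type C_3, i.e. sp(6).

type C_3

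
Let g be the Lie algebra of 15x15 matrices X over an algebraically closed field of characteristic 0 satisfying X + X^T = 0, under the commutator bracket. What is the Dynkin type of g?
B_7

This is so(15) with 15 odd, which has dimension 15(15-1)/2 = 105 and rank (15-1)/2 = 7. In the classification of classical Lie algebras, the orthogonal algebra so(2n+1) in an odd number of variables has type B_n; here n = 7, so the Dynkin diagram is a chain of 7 nodes with a double edge at one end; the terminal node there is the unique short simple root (B_7). Hence the type is B_7.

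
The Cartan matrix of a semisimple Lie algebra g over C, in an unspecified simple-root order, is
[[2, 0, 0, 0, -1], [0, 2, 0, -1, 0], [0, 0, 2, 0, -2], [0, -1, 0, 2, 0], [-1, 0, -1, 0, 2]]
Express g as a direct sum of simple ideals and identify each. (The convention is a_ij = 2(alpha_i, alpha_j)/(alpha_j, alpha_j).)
A2 + C3

The diagram associated to this matrix has two connected components: the simple roots {alpha_2, alpha_4} form a chain of 2 nodes with single edges (A_2), and {alpha_1, alpha_3, alpha_5} form a chain of 3 nodes with a double edge at one end; the terminal node there is the unique long simple root (C_3). A semisimple Lie algebra decomposes uniquely as the direct sum of simple ideals, one per connected component of its Dynkin diagram, so g ≅ A_2 ⊕ C_3 (dimension 8 + 21 = 29).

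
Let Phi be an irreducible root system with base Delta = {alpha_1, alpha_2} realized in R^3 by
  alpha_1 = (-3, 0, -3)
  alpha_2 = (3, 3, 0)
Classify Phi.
Compute the Cartan integers a_ij = 2(alpha_i, alpha_j)/(alpha_j, alpha_j); the resulting 2x2 Cartan matrix is
[[2, -1], [-1, 2]].
All simple roots have the same length, so the diagram is simply laced. The associated Dynkin diagram is a chain of 2 nodes with single edges (A_2), so the type is A_2 (the algebra sl(3)).

A_2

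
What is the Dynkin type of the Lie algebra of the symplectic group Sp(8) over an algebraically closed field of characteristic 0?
This is sp(8), which has dimension 8(8+1)/2 = 36 and rank 8/2 = 4. In the classification of classical Lie algebras, the symplectic algebra sp(2n) has type C_n; here n = 4, so the Dynkin diagram is a chain of 4 nodes with a double edge at one end; the terminal node there is the unique long simple root (C_4). Hence the type is C_4.

C4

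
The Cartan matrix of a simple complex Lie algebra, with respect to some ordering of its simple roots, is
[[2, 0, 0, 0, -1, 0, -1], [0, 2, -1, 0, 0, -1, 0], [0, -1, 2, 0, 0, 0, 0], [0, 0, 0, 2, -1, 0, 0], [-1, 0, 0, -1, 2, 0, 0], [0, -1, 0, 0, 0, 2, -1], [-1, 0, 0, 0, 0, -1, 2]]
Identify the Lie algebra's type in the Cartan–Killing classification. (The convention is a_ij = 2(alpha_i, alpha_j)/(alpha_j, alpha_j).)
A_7

The matrix has rank 7 with 2's on the diagonal. Reading the off-diagonal entries as Dynkin edges (a single edge where a_ij = a_ji = -1; a double or triple edge where a_ij * a_ji = 2 or 3), the diagram is a chain of 7 nodes with single edges (A_7). One simple-root ordering that puts it in standard form is (alpha_3, alpha_2, alpha_6, alpha_7, alpha_1, alpha_5, alpha_4). So the algebra is type A_7, i.e. sl(8).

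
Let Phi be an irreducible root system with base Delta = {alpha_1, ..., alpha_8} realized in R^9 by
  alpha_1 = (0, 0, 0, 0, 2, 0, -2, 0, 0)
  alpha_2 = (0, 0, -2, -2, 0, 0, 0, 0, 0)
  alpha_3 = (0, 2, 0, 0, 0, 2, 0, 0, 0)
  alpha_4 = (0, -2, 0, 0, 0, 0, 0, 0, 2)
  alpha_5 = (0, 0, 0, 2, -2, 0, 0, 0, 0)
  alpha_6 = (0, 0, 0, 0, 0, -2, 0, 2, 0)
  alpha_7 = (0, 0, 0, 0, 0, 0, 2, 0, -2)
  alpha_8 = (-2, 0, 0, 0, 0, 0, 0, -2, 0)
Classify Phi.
Compute the Cartan integers a_ij = 2(alpha_i, alpha_j)/(alpha_j, alpha_j); the resulting 8x8 Cartan matrix is
[[2, 0, 0, 0, -1, 0, -1, 0], [0, 2, 0, 0, -1, 0, 0, 0], [0, 0, 2, -1, 0, -1, 0, 0], [0, 0, -1, 2, 0, 0, -1, 0], [-1, -1, 0, 0, 2, 0, 0, 0], [0, 0, -1, 0, 0, 2, 0, -1], [-1, 0, 0, -1, 0, 0, 2, 0], [0, 0, 0, 0, 0, -1, 0, 2]].
All simple roots have the same length, so the diagram is simply laced. The associated Dynkin diagram is a chain of 8 nodes with single edges (A_8), so the type is A_8 (the algebra sl(9)).

type A_8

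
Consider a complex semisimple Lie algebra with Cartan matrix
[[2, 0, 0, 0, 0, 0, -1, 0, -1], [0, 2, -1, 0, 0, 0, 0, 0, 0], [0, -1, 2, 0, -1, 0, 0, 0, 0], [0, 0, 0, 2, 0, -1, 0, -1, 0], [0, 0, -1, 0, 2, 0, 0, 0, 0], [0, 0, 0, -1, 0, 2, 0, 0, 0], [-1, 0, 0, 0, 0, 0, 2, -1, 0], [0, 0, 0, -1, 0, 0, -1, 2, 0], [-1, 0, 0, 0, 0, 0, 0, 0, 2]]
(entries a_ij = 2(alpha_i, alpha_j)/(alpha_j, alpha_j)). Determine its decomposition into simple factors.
A_3 (sl(4)) ⊕ A_6 (sl(7))

The diagram associated to this matrix has two connected components: the simple roots {alpha_2, alpha_3, alpha_5} form a chain of 3 nodes with single edges (A_3), and {alpha_1, alpha_4, alpha_6, alpha_7, alpha_8, alpha_9} form a chain of 6 nodes with single edges (A_6). A semisimple Lie algebra decomposes uniquely as the direct sum of simple ideals, one per connected component of its Dynkin diagram, so g ≅ A_3 ⊕ A_6 (dimension 15 + 48 = 63).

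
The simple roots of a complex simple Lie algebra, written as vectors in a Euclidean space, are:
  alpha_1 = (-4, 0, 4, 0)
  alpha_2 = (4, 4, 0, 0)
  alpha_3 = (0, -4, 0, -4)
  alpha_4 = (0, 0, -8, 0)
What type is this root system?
C_4

Compute the Cartan integers a_ij = 2(alpha_i, alpha_j)/(alpha_j, alpha_j); the resulting 4x4 Cartan matrix is
[[2, -1, 0, -1], [-1, 2, -1, 0], [0, -1, 2, 0], [-2, 0, 0, 2]].
The roots have two lengths (squared-length ratio 2:1); the short ones are alpha_{1,2,3}. The associated Dynkin diagram is a chain of 4 nodes with a double edge at one end; the terminal node there is the unique long simple root (C_4), so the type is C_4 (the algebra sp(8)).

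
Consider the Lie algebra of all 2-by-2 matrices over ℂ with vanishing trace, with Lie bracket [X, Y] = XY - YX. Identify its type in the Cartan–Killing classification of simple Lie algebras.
A_1 (sl(2))

This is sl(2), which has dimension 2^2 - 1 = 3 and rank 2 - 1 = 1 (a Cartan subalgebra is the diagonal traceless matrices). In the classification of classical Lie algebras, the special linear algebra sl(n+1) has type A_n; here n = 1, so the Dynkin diagram is a chain of 1 nodes with single edges (A_1). Hence the type is A_1.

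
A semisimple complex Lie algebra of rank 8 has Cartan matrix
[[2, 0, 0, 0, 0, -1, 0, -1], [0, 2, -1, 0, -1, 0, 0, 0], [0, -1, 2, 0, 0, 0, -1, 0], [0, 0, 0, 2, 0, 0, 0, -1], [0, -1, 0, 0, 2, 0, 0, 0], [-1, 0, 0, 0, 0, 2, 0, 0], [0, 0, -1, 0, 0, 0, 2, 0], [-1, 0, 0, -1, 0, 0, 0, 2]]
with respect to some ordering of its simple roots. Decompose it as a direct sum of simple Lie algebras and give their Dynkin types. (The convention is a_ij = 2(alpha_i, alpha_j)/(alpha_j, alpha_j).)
A_4 + A_4

The diagram associated to this matrix has two connected components: the simple roots {alpha_1, alpha_4, alpha_6, alpha_8} form a chain of 4 nodes with single edges (A_4), and {alpha_2, alpha_3, alpha_5, alpha_7} form a chain of 4 nodes with single edges (A_4). A semisimple Lie algebra decomposes uniquely as the direct sum of simple ideals, one per connected component of its Dynkin diagram, so g ≅ A_4 ⊕ A_4 (dimension 24 + 24 = 48).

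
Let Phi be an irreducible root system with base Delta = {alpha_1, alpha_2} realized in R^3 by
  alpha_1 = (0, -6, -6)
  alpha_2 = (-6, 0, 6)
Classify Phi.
A2

Compute the Cartan integers a_ij = 2(alpha_i, alpha_j)/(alpha_j, alpha_j); the resulting 2x2 Cartan matrix is
[[2, -1], [-1, 2]].
All simple roots have the same length, so the diagram is simply laced. The associated Dynkin diagram is a chain of 2 nodes with single edges (A_2), so the type is A_2 (the algebra sl(3)).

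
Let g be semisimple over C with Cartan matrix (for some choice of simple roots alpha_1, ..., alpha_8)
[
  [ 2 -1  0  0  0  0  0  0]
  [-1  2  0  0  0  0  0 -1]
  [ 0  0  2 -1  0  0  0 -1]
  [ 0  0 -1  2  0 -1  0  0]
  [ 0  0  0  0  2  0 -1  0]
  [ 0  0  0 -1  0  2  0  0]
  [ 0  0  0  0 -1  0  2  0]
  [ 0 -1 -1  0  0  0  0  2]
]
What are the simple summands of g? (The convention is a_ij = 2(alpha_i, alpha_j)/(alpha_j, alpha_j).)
The diagram associated to this matrix has two connected components: the simple roots {alpha_5, alpha_7} form a chain of 2 nodes with single edges (A_2), and {alpha_1, alpha_2, alpha_3, alpha_4, alpha_6, alpha_8} form a chain of 6 nodes with single edges (A_6). A semisimple Lie algebra decomposes uniquely as the direct sum of simple ideals, one per connected component of its Dynkin diagram, so g ≅ A_2 ⊕ A_6 (dimension 8 + 48 = 56).

type A_2 + type A_6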